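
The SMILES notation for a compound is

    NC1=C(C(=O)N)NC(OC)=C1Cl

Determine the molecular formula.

C6H8ClN3O2

Walk through each heavy atom and fill implicit hydrogens from standard valence (C 4, N 3, O 2, S 2, halogen 1):
  atom 1: N, bond orders sum to 1 (valence 3) → 2 H
  atom 2: C, bond orders sum to 4 (valence 4) → 0 H
  atom 3: C, bond orders sum to 4 (valence 4) → 0 H
  atom 4: C, bond orders sum to 4 (valence 4) → 0 H
  atom 5: O, bond orders sum to 2 (valence 2) → 0 H
  atom 6: N, bond orders sum to 1 (valence 3) → 2 H
  atom 7: N, bond orders sum to 2 (valence 3) → 1 H
  atom 8: C, bond orders sum to 4 (valence 4) → 0 H
  atom 9: O, bond orders sum to 2 (valence 2) → 0 H
  atom 10: C, bond orders sum to 1 (valence 4) → 3 H
  atom 11: C, bond orders sum to 4 (valence 4) → 0 H
  atom 12: Cl (halogen, monovalent) → 0 H
Totals → C:6, H:8, Cl:1, N:3, O:2.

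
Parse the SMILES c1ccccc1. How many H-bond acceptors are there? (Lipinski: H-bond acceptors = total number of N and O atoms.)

N atoms: 0; O atoms: 0.
Lipinski HBA = 0 + 0 = 0.

0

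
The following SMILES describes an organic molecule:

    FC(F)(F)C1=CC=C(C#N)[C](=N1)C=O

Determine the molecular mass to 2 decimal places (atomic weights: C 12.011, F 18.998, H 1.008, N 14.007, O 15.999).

200.12 g/mol

First, the molecular formula is C8H3F3N2O (counting implicit H from valence).
  C: 8 × 12.011 = 96.088
  F: 3 × 18.998 = 56.994
  H: 3 × 1.008 = 3.024
  N: 2 × 14.007 = 28.014
  O: 1 × 15.999 = 15.999
Sum: 8×12.011 + 3×18.998 + 3×1.008 + 2×14.007 + 1×15.999 = 200.119 → 200.12 g/mol.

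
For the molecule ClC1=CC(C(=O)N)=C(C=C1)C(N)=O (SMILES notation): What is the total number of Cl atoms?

1

Scan the SMILES for Cl atoms (remember two-letter symbols like Cl and Br are single atoms).
Chlorine count: 1.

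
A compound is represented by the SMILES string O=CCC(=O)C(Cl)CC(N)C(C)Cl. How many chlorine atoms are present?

2

Scan the SMILES for Cl atoms (remember two-letter symbols like Cl and Br are single atoms).
Chlorine count: 2.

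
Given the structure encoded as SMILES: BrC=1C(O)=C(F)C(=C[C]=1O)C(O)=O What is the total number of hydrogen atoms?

4

Walk through each heavy atom and fill implicit hydrogens from standard valence (C 4, N 3, O 2, S 2, halogen 1):
  atom 1: Br (halogen, monovalent) → 0 H
  atom 2: C, bond orders sum to 4 (valence 4) → 0 H
  atom 3: C, bond orders sum to 4 (valence 4) → 0 H
  atom 4: O, bond orders sum to 1 (valence 2) → 1 H
  atom 5: C, bond orders sum to 4 (valence 4) → 0 H
  atom 6: F (halogen, monovalent) → 0 H
  atom 7: C, bond orders sum to 4 (valence 4) → 0 H
  atom 8: C, bond orders sum to 3 (valence 4) → 1 H
  atom 9: C with explicit H count 0
  atom 10: O, bond orders sum to 1 (valence 2) → 1 H
  atom 11: C, bond orders sum to 4 (valence 4) → 0 H
  atom 12: O, bond orders sum to 1 (valence 2) → 1 H
  atom 13: O, bond orders sum to 2 (valence 2) → 0 H
Total hydrogens: 4.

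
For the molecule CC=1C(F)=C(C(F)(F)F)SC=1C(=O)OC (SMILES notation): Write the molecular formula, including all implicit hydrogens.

C8H6F4O2S

Walk through each heavy atom and fill implicit hydrogens from standard valence (C 4, N 3, O 2, S 2, halogen 1):
  atom 1: C, bond orders sum to 1 (valence 4) → 3 H
  atom 2: C, bond orders sum to 4 (valence 4) → 0 H
  atom 3: C, bond orders sum to 4 (valence 4) → 0 H
  atom 4: F (halogen, monovalent) → 0 H
  atom 5: C, bond orders sum to 4 (valence 4) → 0 H
  atom 6: C, bond orders sum to 4 (valence 4) → 0 H
  atom 7: F (halogen, monovalent) → 0 H
  atom 8: F (halogen, monovalent) → 0 H
  atom 9: F (halogen, monovalent) → 0 H
  atom 10: S, bond orders sum to 2 (valence 2) → 0 H
  atom 11: C, bond orders sum to 4 (valence 4) → 0 H
  atom 12: C, bond orders sum to 4 (valence 4) → 0 H
  atom 13: O, bond orders sum to 2 (valence 2) → 0 H
  atom 14: O, bond orders sum to 2 (valence 2) → 0 H
  atom 15: C, bond orders sum to 1 (valence 4) → 3 H
Totals → C:8, H:6, F:4, O:2, S:1.
In Hill order: C8H6F4O2S.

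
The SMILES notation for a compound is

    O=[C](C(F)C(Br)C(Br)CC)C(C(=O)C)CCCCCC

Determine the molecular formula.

C15H25Br2FO2

Walk through each heavy atom and fill implicit hydrogens from standard valence (C 4, N 3, O 2, S 2, halogen 1):
  atom 1: O, bond orders sum to 2 (valence 2) → 0 H
  atom 2: C with explicit H count 0
  atom 3: C, bond orders sum to 3 (valence 4) → 1 H
  atom 4: F (halogen, monovalent) → 0 H
  atom 5: C, bond orders sum to 3 (valence 4) → 1 H
  atom 6: Br (halogen, monovalent) → 0 H
  atom 7: C, bond orders sum to 3 (valence 4) → 1 H
  atom 8: Br (halogen, monovalent) → 0 H
  atom 9: C, bond orders sum to 2 (valence 4) → 2 H
  atom 10: C, bond orders sum to 1 (valence 4) → 3 H
  atom 11: C, bond orders sum to 3 (valence 4) → 1 H
  atom 12: C, bond orders sum to 4 (valence 4) → 0 H
  atom 13: O, bond orders sum to 2 (valence 2) → 0 H
  atom 14: C, bond orders sum to 1 (valence 4) → 3 H
  atom 15: C, bond orders sum to 2 (valence 4) → 2 H
  atom 16: C, bond orders sum to 2 (valence 4) → 2 H
  atom 17: C, bond orders sum to 2 (valence 4) → 2 H
  atom 18: C, bond orders sum to 2 (valence 4) → 2 H
  atom 19: C, bond orders sum to 2 (valence 4) → 2 H
  atom 20: C, bond orders sum to 1 (valence 4) → 3 H
Totals → C:15, H:25, Br:2, F:1, O:2.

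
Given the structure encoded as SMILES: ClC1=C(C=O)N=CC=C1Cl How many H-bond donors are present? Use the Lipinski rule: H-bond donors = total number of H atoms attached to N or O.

Donors: find every N or O and count the H atoms it carries.
  atom 5 (O): bond orders sum to 2 → 0 H
  atom 6 (N): bond orders sum to 3 → 0 H
Lipinski HBD = 0.

0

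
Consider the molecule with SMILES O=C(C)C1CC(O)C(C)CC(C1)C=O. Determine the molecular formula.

C11H18O3

Walk through each heavy atom and fill implicit hydrogens from standard valence (C 4, N 3, O 2, S 2, halogen 1):
  atom 1: O, bond orders sum to 2 (valence 2) → 0 H
  atom 2: C, bond orders sum to 4 (valence 4) → 0 H
  atom 3: C, bond orders sum to 1 (valence 4) → 3 H
  atom 4: C, bond orders sum to 3 (valence 4) → 1 H
  atom 5: C, bond orders sum to 2 (valence 4) → 2 H
  atom 6: C, bond orders sum to 3 (valence 4) → 1 H
  atom 7: O, bond orders sum to 1 (valence 2) → 1 H
  atom 8: C, bond orders sum to 3 (valence 4) → 1 H
  atom 9: C, bond orders sum to 1 (valence 4) → 3 H
  atom 10: C, bond orders sum to 2 (valence 4) → 2 H
  atom 11: C, bond orders sum to 3 (valence 4) → 1 H
  atom 12: C, bond orders sum to 2 (valence 4) → 2 H
  atom 13: C, bond orders sum to 3 (valence 4) → 1 H
  atom 14: O, bond orders sum to 2 (valence 2) → 0 H
Totals → C:11, H:18, O:3.
In Hill order: C11H18O3.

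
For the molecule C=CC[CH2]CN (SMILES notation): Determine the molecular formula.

Walk through each heavy atom and fill implicit hydrogens from standard valence (C 4, N 3, O 2, S 2, halogen 1):
  atom 1: C, bond orders sum to 2 (valence 4) → 2 H
  atom 2: C, bond orders sum to 3 (valence 4) → 1 H
  atom 3: C, bond orders sum to 2 (valence 4) → 2 H
  atom 4: C with explicit H count 2
  atom 5: C, bond orders sum to 2 (valence 4) → 2 H
  atom 6: N, bond orders sum to 1 (valence 3) → 2 H
Totals → C:5, H:11, N:1.

C5H11N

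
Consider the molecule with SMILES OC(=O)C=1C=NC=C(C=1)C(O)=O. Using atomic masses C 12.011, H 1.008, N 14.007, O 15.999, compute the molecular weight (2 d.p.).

167.12 g/mol

First, the molecular formula is C7H5NO4 (counting implicit H from valence).
  C: 7 × 12.011 = 84.077
  H: 5 × 1.008 = 5.040
  N: 1 × 14.007 = 14.007
  O: 4 × 15.999 = 63.996
Sum: 7×12.011 + 5×1.008 + 1×14.007 + 4×15.999 = 167.120 → 167.12 g/mol.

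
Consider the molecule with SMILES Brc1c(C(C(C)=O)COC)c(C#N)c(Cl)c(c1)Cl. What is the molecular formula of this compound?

Walk through each heavy atom and fill implicit hydrogens from standard valence (C 4, N 3, O 2, S 2, halogen 1); for lowercase aromatic atoms, an aromatic c carries 1 H when it has two neighbours and 0 H with three, and aromatic n carries 0 H:
  atom 1: Br (halogen, monovalent) → 0 H
  atom 2: aromatic c, 3 neighbours → 0 H
  atom 3: aromatic c, 3 neighbours → 0 H
  atom 4: C, bond orders sum to 3 (valence 4) → 1 H
  atom 5: C, bond orders sum to 4 (valence 4) → 0 H
  atom 6: C, bond orders sum to 1 (valence 4) → 3 H
  atom 7: O, bond orders sum to 2 (valence 2) → 0 H
  atom 8: C, bond orders sum to 2 (valence 4) → 2 H
  atom 9: O, bond orders sum to 2 (valence 2) → 0 H
  atom 10: C, bond orders sum to 1 (valence 4) → 3 H
  atom 11: aromatic c, 3 neighbours → 0 H
  atom 12: C, bond orders sum to 4 (valence 4) → 0 H
  atom 13: N, bond orders sum to 3 (valence 3) → 0 H
  atom 14: aromatic c, 3 neighbours → 0 H
  atom 15: Cl (halogen, monovalent) → 0 H
  atom 16: aromatic c, 3 neighbours → 0 H
  atom 17: aromatic c, 2 neighbours → 1 H
  atom 18: Cl (halogen, monovalent) → 0 H
Totals → C:12, H:10, Br:1, Cl:2, N:1, O:2.
In Hill order: C12H10BrCl2NO2.

C12H10BrCl2NO2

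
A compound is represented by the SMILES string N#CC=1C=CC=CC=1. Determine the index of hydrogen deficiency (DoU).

6

Molecular formula: C7H5N.
DoU = (2C + 2 + N − H − X) / 2, where X is the halogen count and O/S are ignored.
    = (2·7 + 2 + 1 − 5 − 0) / 2 = 12 / 2 = 6.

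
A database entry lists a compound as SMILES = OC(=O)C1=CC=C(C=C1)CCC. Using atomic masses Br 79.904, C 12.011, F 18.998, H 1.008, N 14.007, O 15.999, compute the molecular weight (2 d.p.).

164.20 g/mol

First, the molecular formula is C10H12O2 (counting implicit H from valence).
  C: 10 × 12.011 = 120.110
  H: 12 × 1.008 = 12.096
  O: 2 × 15.999 = 31.998
Sum: 10×12.011 + 12×1.008 + 2×15.999 = 164.204 → 164.20 g/mol.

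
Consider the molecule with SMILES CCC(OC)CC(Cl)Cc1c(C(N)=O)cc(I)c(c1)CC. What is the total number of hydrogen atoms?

23

Walk through each heavy atom and fill implicit hydrogens from standard valence (C 4, N 3, O 2, S 2, halogen 1); for lowercase aromatic atoms, an aromatic c carries 1 H when it has two neighbours and 0 H with three, and aromatic n carries 0 H:
  atom 1: C, bond orders sum to 1 (valence 4) → 3 H
  atom 2: C, bond orders sum to 2 (valence 4) → 2 H
  atom 3: C, bond orders sum to 3 (valence 4) → 1 H
  atom 4: O, bond orders sum to 2 (valence 2) → 0 H
  atom 5: C, bond orders sum to 1 (valence 4) → 3 H
  atom 6: C, bond orders sum to 2 (valence 4) → 2 H
  atom 7: C, bond orders sum to 3 (valence 4) → 1 H
  atom 8: Cl (halogen, monovalent) → 0 H
  atom 9: C, bond orders sum to 2 (valence 4) → 2 H
  atom 10: aromatic c, 3 neighbours → 0 H
  atom 11: aromatic c, 3 neighbours → 0 H
  atom 12: C, bond orders sum to 4 (valence 4) → 0 H
  atom 13: N, bond orders sum to 1 (valence 3) → 2 H
  atom 14: O, bond orders sum to 2 (valence 2) → 0 H
  atom 15: aromatic c, 2 neighbours → 1 H
  atom 16: aromatic c, 3 neighbours → 0 H
  atom 17: I (halogen, monovalent) → 0 H
  atom 18: aromatic c, 3 neighbours → 0 H
  atom 19: aromatic c, 2 neighbours → 1 H
  atom 20: C, bond orders sum to 2 (valence 4) → 2 H
  atom 21: C, bond orders sum to 1 (valence 4) → 3 H
Total hydrogens: 23.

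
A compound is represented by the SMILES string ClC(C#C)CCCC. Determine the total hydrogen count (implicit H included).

Walk through each heavy atom and fill implicit hydrogens from standard valence (C 4, N 3, O 2, S 2, halogen 1):
  atom 1: Cl (halogen, monovalent) → 0 H
  atom 2: C, bond orders sum to 3 (valence 4) → 1 H
  atom 3: C, bond orders sum to 4 (valence 4) → 0 H
  atom 4: C, bond orders sum to 3 (valence 4) → 1 H
  atom 5: C, bond orders sum to 2 (valence 4) → 2 H
  atom 6: C, bond orders sum to 2 (valence 4) → 2 H
  atom 7: C, bond orders sum to 2 (valence 4) → 2 H
  atom 8: C, bond orders sum to 1 (valence 4) → 3 H
Total hydrogens: 11.

11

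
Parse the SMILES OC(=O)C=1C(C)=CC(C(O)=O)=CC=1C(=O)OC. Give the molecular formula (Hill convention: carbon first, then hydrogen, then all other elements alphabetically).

C11H10O6

Walk through each heavy atom and fill implicit hydrogens from standard valence (C 4, N 3, O 2, S 2, halogen 1):
  atom 1: O, bond orders sum to 1 (valence 2) → 1 H
  atom 2: C, bond orders sum to 4 (valence 4) → 0 H
  atom 3: O, bond orders sum to 2 (valence 2) → 0 H
  atom 4: C, bond orders sum to 4 (valence 4) → 0 H
  atom 5: C, bond orders sum to 4 (valence 4) → 0 H
  atom 6: C, bond orders sum to 1 (valence 4) → 3 H
  atom 7: C, bond orders sum to 3 (valence 4) → 1 H
  atom 8: C, bond orders sum to 4 (valence 4) → 0 H
  atom 9: C, bond orders sum to 4 (valence 4) → 0 H
  atom 10: O, bond orders sum to 1 (valence 2) → 1 H
  atom 11: O, bond orders sum to 2 (valence 2) → 0 H
  atom 12: C, bond orders sum to 3 (valence 4) → 1 H
  atom 13: C, bond orders sum to 4 (valence 4) → 0 H
  atom 14: C, bond orders sum to 4 (valence 4) → 0 H
  atom 15: O, bond orders sum to 2 (valence 2) → 0 H
  atom 16: O, bond orders sum to 2 (valence 2) → 0 H
  atom 17: C, bond orders sum to 1 (valence 4) → 3 H
Totals → C:11, H:10, O:6.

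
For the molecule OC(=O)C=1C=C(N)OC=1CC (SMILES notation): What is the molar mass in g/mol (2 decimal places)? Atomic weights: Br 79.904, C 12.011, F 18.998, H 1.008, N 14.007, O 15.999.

155.15 g/mol

First, the molecular formula is C7H9NO3 (counting implicit H from valence).
  C: 7 × 12.011 = 84.077
  H: 9 × 1.008 = 9.072
  N: 1 × 14.007 = 14.007
  O: 3 × 15.999 = 47.997
Sum: 7×12.011 + 9×1.008 + 1×14.007 + 3×15.999 = 155.153 → 155.15 g/mol.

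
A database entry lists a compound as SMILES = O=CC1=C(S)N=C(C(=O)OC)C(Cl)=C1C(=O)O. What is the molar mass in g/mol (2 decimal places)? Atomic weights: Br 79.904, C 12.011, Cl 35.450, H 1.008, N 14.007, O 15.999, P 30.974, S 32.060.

275.66 g/mol

First, the molecular formula is C9H6ClNO5S (counting implicit H from valence).
  C: 9 × 12.011 = 108.099
  Cl: 1 × 35.450 = 35.450
  H: 6 × 1.008 = 6.048
  N: 1 × 14.007 = 14.007
  O: 5 × 15.999 = 79.995
  S: 1 × 32.060 = 32.060
Sum: 9×12.011 + 1×35.450 + 6×1.008 + 1×14.007 + 5×15.999 + 1×32.060 = 275.659 → 275.66 g/mol.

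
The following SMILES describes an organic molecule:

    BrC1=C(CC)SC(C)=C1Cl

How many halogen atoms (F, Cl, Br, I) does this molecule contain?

Halogen atoms appear at heavy-atom positions 1, 10 (1×Br, 1×Cl).
Halogen count: 2.

2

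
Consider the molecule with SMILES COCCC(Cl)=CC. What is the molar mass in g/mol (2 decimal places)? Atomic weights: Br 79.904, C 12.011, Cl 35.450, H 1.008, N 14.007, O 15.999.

First, the molecular formula is C6H11ClO (counting implicit H from valence).
  C: 6 × 12.011 = 72.066
  Cl: 1 × 35.450 = 35.450
  H: 11 × 1.008 = 11.088
  O: 1 × 15.999 = 15.999
Sum: 6×12.011 + 1×35.450 + 11×1.008 + 1×15.999 = 134.603 → 134.60 g/mol.

134.60 g/mol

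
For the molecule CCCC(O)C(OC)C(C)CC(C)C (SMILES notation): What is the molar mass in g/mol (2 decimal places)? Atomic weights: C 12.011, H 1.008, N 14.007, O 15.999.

First, the molecular formula is C12H26O2 (counting implicit H from valence).
  C: 12 × 12.011 = 144.132
  H: 26 × 1.008 = 26.208
  O: 2 × 15.999 = 31.998
Sum: 12×12.011 + 26×1.008 + 2×15.999 = 202.338 → 202.34 g/mol.

202.34 g/mol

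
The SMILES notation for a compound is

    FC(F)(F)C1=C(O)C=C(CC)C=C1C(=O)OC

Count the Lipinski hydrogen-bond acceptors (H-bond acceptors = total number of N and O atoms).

3

N atoms: 0; O atoms: 3.
Lipinski HBA = 0 + 3 = 3.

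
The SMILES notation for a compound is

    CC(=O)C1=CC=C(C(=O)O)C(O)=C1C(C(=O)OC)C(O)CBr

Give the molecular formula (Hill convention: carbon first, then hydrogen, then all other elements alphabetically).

Walk through each heavy atom and fill implicit hydrogens from standard valence (C 4, N 3, O 2, S 2, halogen 1):
  atom 1: C, bond orders sum to 1 (valence 4) → 3 H
  atom 2: C, bond orders sum to 4 (valence 4) → 0 H
  atom 3: O, bond orders sum to 2 (valence 2) → 0 H
  atom 4: C, bond orders sum to 4 (valence 4) → 0 H
  atom 5: C, bond orders sum to 3 (valence 4) → 1 H
  atom 6: C, bond orders sum to 3 (valence 4) → 1 H
  atom 7: C, bond orders sum to 4 (valence 4) → 0 H
  atom 8: C, bond orders sum to 4 (valence 4) → 0 H
  atom 9: O, bond orders sum to 2 (valence 2) → 0 H
  atom 10: O, bond orders sum to 1 (valence 2) → 1 H
  atom 11: C, bond orders sum to 4 (valence 4) → 0 H
  atom 12: O, bond orders sum to 1 (valence 2) → 1 H
  atom 13: C, bond orders sum to 4 (valence 4) → 0 H
  atom 14: C, bond orders sum to 3 (valence 4) → 1 H
  atom 15: C, bond orders sum to 4 (valence 4) → 0 H
  atom 16: O, bond orders sum to 2 (valence 2) → 0 H
  atom 17: O, bond orders sum to 2 (valence 2) → 0 H
  atom 18: C, bond orders sum to 1 (valence 4) → 3 H
  atom 19: C, bond orders sum to 3 (valence 4) → 1 H
  atom 20: O, bond orders sum to 1 (valence 2) → 1 H
  atom 21: C, bond orders sum to 2 (valence 4) → 2 H
  atom 22: Br (halogen, monovalent) → 0 H
Totals → C:14, H:15, Br:1, O:7.
In Hill order: C14H15BrO7.

C14H15BrO7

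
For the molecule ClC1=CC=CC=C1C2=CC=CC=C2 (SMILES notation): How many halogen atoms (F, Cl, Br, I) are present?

1

Halogen atoms appear at heavy-atom position 1 (1×Cl).
Halogen count: 1.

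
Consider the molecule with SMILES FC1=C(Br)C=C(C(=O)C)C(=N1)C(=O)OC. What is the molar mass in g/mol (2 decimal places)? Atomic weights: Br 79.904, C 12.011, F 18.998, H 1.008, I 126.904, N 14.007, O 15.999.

First, the molecular formula is C9H7BrFNO3 (counting implicit H from valence).
  Br: 1 × 79.904 = 79.904
  C: 9 × 12.011 = 108.099
  F: 1 × 18.998 = 18.998
  H: 7 × 1.008 = 7.056
  N: 1 × 14.007 = 14.007
  O: 3 × 15.999 = 47.997
Sum: 1×79.904 + 9×12.011 + 1×18.998 + 7×1.008 + 1×14.007 + 3×15.999 = 276.061 → 276.06 g/mol.

276.06 g/mol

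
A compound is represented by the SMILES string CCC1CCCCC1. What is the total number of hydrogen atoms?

16

Walk through each heavy atom and fill implicit hydrogens from standard valence (C 4, N 3, O 2, S 2, halogen 1):
  atom 1: C, bond orders sum to 1 (valence 4) → 3 H
  atom 2: C, bond orders sum to 2 (valence 4) → 2 H
  atom 3: C, bond orders sum to 3 (valence 4) → 1 H
  atom 4: C, bond orders sum to 2 (valence 4) → 2 H
  atom 5: C, bond orders sum to 2 (valence 4) → 2 H
  atom 6: C, bond orders sum to 2 (valence 4) → 2 H
  atom 7: C, bond orders sum to 2 (valence 4) → 2 H
  atom 8: C, bond orders sum to 2 (valence 4) → 2 H
Total hydrogens: 16.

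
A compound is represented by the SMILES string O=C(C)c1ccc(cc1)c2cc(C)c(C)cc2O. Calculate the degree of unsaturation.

Molecular formula: C16H16O2.
DoU = (2C + 2 + N − H − X) / 2, where X is the halogen count and O/S are ignored.
    = (2·16 + 2 + 0 − 16 − 0) / 2 = 18 / 2 = 9.

9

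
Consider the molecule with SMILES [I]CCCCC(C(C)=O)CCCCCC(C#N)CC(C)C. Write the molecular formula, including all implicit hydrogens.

C18H32INO

Walk through each heavy atom and fill implicit hydrogens from standard valence (C 4, N 3, O 2, S 2, halogen 1):
  atom 1: I with explicit H count 0
  atom 2: C, bond orders sum to 2 (valence 4) → 2 H
  atom 3: C, bond orders sum to 2 (valence 4) → 2 H
  atom 4: C, bond orders sum to 2 (valence 4) → 2 H
  atom 5: C, bond orders sum to 2 (valence 4) → 2 H
  atom 6: C, bond orders sum to 3 (valence 4) → 1 H
  atom 7: C, bond orders sum to 4 (valence 4) → 0 H
  atom 8: C, bond orders sum to 1 (valence 4) → 3 H
  atom 9: O, bond orders sum to 2 (valence 2) → 0 H
  atom 10: C, bond orders sum to 2 (valence 4) → 2 H
  atom 11: C, bond orders sum to 2 (valence 4) → 2 H
  atom 12: C, bond orders sum to 2 (valence 4) → 2 H
  atom 13: C, bond orders sum to 2 (valence 4) → 2 H
  atom 14: C, bond orders sum to 2 (valence 4) → 2 H
  atom 15: C, bond orders sum to 3 (valence 4) → 1 H
  atom 16: C, bond orders sum to 4 (valence 4) → 0 H
  atom 17: N, bond orders sum to 3 (valence 3) → 0 H
  atom 18: C, bond orders sum to 2 (valence 4) → 2 H
  atom 19: C, bond orders sum to 3 (valence 4) → 1 H
  atom 20: C, bond orders sum to 1 (valence 4) → 3 H
  atom 21: C, bond orders sum to 1 (valence 4) → 3 H
Totals → C:18, H:32, I:1, N:1, O:1.
In Hill order: C18H32INO.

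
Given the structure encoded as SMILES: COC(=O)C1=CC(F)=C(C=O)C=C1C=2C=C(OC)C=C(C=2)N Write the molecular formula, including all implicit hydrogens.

C16H14FNO4

Walk through each heavy atom and fill implicit hydrogens from standard valence (C 4, N 3, O 2, S 2, halogen 1):
  atom 1: C, bond orders sum to 1 (valence 4) → 3 H
  atom 2: O, bond orders sum to 2 (valence 2) → 0 H
  atom 3: C, bond orders sum to 4 (valence 4) → 0 H
  atom 4: O, bond orders sum to 2 (valence 2) → 0 H
  atom 5: C, bond orders sum to 4 (valence 4) → 0 H
  atom 6: C, bond orders sum to 3 (valence 4) → 1 H
  atom 7: C, bond orders sum to 4 (valence 4) → 0 H
  atom 8: F (halogen, monovalent) → 0 H
  atom 9: C, bond orders sum to 4 (valence 4) → 0 H
  atom 10: C, bond orders sum to 3 (valence 4) → 1 H
  atom 11: O, bond orders sum to 2 (valence 2) → 0 H
  atom 12: C, bond orders sum to 3 (valence 4) → 1 H
  atom 13: C, bond orders sum to 4 (valence 4) → 0 H
  atom 14: C, bond orders sum to 4 (valence 4) → 0 H
  atom 15: C, bond orders sum to 3 (valence 4) → 1 H
  atom 16: C, bond orders sum to 4 (valence 4) → 0 H
  atom 17: O, bond orders sum to 2 (valence 2) → 0 H
  atom 18: C, bond orders sum to 1 (valence 4) → 3 H
  atom 19: C, bond orders sum to 3 (valence 4) → 1 H
  atom 20: C, bond orders sum to 4 (valence 4) → 0 H
  atom 21: C, bond orders sum to 3 (valence 4) → 1 H
  atom 22: N, bond orders sum to 1 (valence 3) → 2 H
Totals → C:16, H:14, F:1, N:1, O:4.
In Hill order: C16H14FNO4.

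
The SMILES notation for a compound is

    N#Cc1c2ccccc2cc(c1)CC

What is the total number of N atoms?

Scan the SMILES for N atoms (remember two-letter symbols like Cl and Br are single atoms).
Nitrogen count: 1.

1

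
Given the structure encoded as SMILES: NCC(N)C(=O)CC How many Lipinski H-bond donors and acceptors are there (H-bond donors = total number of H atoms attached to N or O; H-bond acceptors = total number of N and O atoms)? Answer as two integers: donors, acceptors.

4, 3

Donors: find every N or O and count the H atoms it carries.
  atom 1 (N): bond orders sum to 1 → 2 H
  atom 4 (N): bond orders sum to 1 → 2 H
  atom 6 (O): bond orders sum to 2 → 0 H
Lipinski HBD = 4.
Acceptors: N atoms = 2, O atoms = 1 → HBA = 3.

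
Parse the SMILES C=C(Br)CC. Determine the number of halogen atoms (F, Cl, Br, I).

Halogen atoms appear at heavy-atom position 3 (1×Br).
Other groups present: 1 alkene.
Halogen count: 1.

1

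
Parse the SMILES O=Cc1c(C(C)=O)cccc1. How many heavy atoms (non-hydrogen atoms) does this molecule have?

11

Every atom symbol written in the SMILES (organic subset) is one heavy atom; implicit H are not written.
Heavy atoms by element → C:9, O:2.
Total: 11.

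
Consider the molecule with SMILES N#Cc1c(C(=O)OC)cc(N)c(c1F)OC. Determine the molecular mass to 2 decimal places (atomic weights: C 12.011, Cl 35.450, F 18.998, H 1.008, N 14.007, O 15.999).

224.19 g/mol

First, the molecular formula is C10H9FN2O3 (counting implicit H from valence).
  C: 10 × 12.011 = 120.110
  F: 1 × 18.998 = 18.998
  H: 9 × 1.008 = 9.072
  N: 2 × 14.007 = 28.014
  O: 3 × 15.999 = 47.997
Sum: 10×12.011 + 1×18.998 + 9×1.008 + 2×14.007 + 3×15.999 = 224.191 → 224.19 g/mol.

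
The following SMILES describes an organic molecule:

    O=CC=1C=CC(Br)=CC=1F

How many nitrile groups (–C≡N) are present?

Scan the SMILES for the nitrile motif — none present.
Groups that are present: 1 aldehyde.

0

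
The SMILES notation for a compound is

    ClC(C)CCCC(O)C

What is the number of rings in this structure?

In SMILES, each pair of matching ring-closure digits denotes one ring-closing bond; the number of such bonds equals the number of independent rings.
Ring-closure bonds here: 0.

0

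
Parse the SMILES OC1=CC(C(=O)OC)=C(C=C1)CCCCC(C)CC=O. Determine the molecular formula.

C16H22O4

Walk through each heavy atom and fill implicit hydrogens from standard valence (C 4, N 3, O 2, S 2, halogen 1):
  atom 1: O, bond orders sum to 1 (valence 2) → 1 H
  atom 2: C, bond orders sum to 4 (valence 4) → 0 H
  atom 3: C, bond orders sum to 3 (valence 4) → 1 H
  atom 4: C, bond orders sum to 4 (valence 4) → 0 H
  atom 5: C, bond orders sum to 4 (valence 4) → 0 H
  atom 6: O, bond orders sum to 2 (valence 2) → 0 H
  atom 7: O, bond orders sum to 2 (valence 2) → 0 H
  atom 8: C, bond orders sum to 1 (valence 4) → 3 H
  atom 9: C, bond orders sum to 4 (valence 4) → 0 H
  atom 10: C, bond orders sum to 3 (valence 4) → 1 H
  atom 11: C, bond orders sum to 3 (valence 4) → 1 H
  atom 12: C, bond orders sum to 2 (valence 4) → 2 H
  atom 13: C, bond orders sum to 2 (valence 4) → 2 H
  atom 14: C, bond orders sum to 2 (valence 4) → 2 H
  atom 15: C, bond orders sum to 2 (valence 4) → 2 H
  atom 16: C, bond orders sum to 3 (valence 4) → 1 H
  atom 17: C, bond orders sum to 1 (valence 4) → 3 H
  atom 18: C, bond orders sum to 2 (valence 4) → 2 H
  atom 19: C, bond orders sum to 3 (valence 4) → 1 H
  atom 20: O, bond orders sum to 2 (valence 2) → 0 H
Totals → C:16, H:22, O:4.
In Hill order: C16H22O4.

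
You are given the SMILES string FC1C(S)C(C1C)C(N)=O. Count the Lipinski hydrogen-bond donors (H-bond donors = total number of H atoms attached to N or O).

Donors: find every N or O and count the H atoms it carries.
  atom 9 (N): bond orders sum to 1 → 2 H
  atom 10 (O): bond orders sum to 2 → 0 H
Lipinski HBD = 2.

2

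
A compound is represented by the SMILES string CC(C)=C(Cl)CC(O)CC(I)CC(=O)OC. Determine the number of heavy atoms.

Every atom symbol written in the SMILES (organic subset) is one heavy atom; implicit H are not written.
Heavy atoms by element → C:11, Cl:1, I:1, O:3.
Total: 16.

16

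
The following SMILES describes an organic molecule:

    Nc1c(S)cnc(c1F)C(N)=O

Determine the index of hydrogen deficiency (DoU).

Molecular formula: C6H6FN3OS.
DoU = (2C + 2 + N − H − X) / 2, where X is the halogen count and O/S are ignored.
    = (2·6 + 2 + 3 − 6 − 1) / 2 = 10 / 2 = 5.

5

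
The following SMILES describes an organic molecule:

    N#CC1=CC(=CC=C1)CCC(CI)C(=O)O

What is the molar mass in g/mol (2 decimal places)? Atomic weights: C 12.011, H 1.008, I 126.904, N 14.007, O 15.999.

329.14 g/mol

First, the molecular formula is C12H12INO2 (counting implicit H from valence).
  C: 12 × 12.011 = 144.132
  H: 12 × 1.008 = 12.096
  I: 1 × 126.904 = 126.904
  N: 1 × 14.007 = 14.007
  O: 2 × 15.999 = 31.998
Sum: 12×12.011 + 12×1.008 + 1×126.904 + 1×14.007 + 2×15.999 = 329.137 → 329.14 g/mol.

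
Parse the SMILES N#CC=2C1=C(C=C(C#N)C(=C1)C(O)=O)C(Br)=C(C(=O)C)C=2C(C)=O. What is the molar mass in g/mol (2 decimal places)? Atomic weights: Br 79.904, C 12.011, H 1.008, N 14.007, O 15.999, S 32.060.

385.17 g/mol

First, the molecular formula is C17H9BrN2O4 (counting implicit H from valence).
  Br: 1 × 79.904 = 79.904
  C: 17 × 12.011 = 204.187
  H: 9 × 1.008 = 9.072
  N: 2 × 14.007 = 28.014
  O: 4 × 15.999 = 63.996
Sum: 1×79.904 + 17×12.011 + 9×1.008 + 2×14.007 + 4×15.999 = 385.173 → 385.17 g/mol.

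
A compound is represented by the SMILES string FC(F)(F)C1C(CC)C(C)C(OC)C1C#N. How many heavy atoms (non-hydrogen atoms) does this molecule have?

Every atom symbol written in the SMILES (organic subset) is one heavy atom; implicit H are not written.
Heavy atoms by element → C:11, F:3, N:1, O:1.
Total: 16.

16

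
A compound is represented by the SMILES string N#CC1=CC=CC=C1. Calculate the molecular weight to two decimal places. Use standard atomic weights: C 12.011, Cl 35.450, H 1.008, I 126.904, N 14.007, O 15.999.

First, the molecular formula is C7H5N (counting implicit H from valence).
  C: 7 × 12.011 = 84.077
  H: 5 × 1.008 = 5.040
  N: 1 × 14.007 = 14.007
Sum: 7×12.011 + 5×1.008 + 1×14.007 = 103.124 → 103.12 g/mol.

103.12 g/mol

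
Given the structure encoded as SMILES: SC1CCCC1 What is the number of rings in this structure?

1

In SMILES, each pair of matching ring-closure digits denotes one ring-closing bond; the number of such bonds equals the number of independent rings.
Ring-closure bonds here: 1.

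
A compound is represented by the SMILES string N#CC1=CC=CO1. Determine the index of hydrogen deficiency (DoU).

5

Degree of unsaturation = (number of rings) + (number of π bonds).
Ring closures in the SMILES: 1.
π bonds: 2 double bonds (each 1 DoU), 1 triple bond (each 2 DoU) → 4 DoU from unsaturation.
Total DoU = 1 + 4 = 5.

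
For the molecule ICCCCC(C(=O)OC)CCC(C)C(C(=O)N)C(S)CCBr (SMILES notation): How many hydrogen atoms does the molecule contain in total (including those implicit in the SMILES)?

29

Walk through each heavy atom and fill implicit hydrogens from standard valence (C 4, N 3, O 2, S 2, halogen 1):
  atom 1: I (halogen, monovalent) → 0 H
  atom 2: C, bond orders sum to 2 (valence 4) → 2 H
  atom 3: C, bond orders sum to 2 (valence 4) → 2 H
  atom 4: C, bond orders sum to 2 (valence 4) → 2 H
  atom 5: C, bond orders sum to 2 (valence 4) → 2 H
  atom 6: C, bond orders sum to 3 (valence 4) → 1 H
  atom 7: C, bond orders sum to 4 (valence 4) → 0 H
  atom 8: O, bond orders sum to 2 (valence 2) → 0 H
  atom 9: O, bond orders sum to 2 (valence 2) → 0 H
  atom 10: C, bond orders sum to 1 (valence 4) → 3 H
  atom 11: C, bond orders sum to 2 (valence 4) → 2 H
  atom 12: C, bond orders sum to 2 (valence 4) → 2 H
  atom 13: C, bond orders sum to 3 (valence 4) → 1 H
  atom 14: C, bond orders sum to 1 (valence 4) → 3 H
  atom 15: C, bond orders sum to 3 (valence 4) → 1 H
  atom 16: C, bond orders sum to 4 (valence 4) → 0 H
  atom 17: O, bond orders sum to 2 (valence 2) → 0 H
  atom 18: N, bond orders sum to 1 (valence 3) → 2 H
  atom 19: C, bond orders sum to 3 (valence 4) → 1 H
  atom 20: S, bond orders sum to 1 (valence 2) → 1 H
  atom 21: C, bond orders sum to 2 (valence 4) → 2 H
  atom 22: C, bond orders sum to 2 (valence 4) → 2 H
  atom 23: Br (halogen, monovalent) → 0 H
Total hydrogens: 29.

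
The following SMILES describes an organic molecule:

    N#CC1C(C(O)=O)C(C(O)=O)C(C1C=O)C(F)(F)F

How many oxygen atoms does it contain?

Scan the SMILES for O atoms (remember two-letter symbols like Cl and Br are single atoms).
Oxygen count: 5.

5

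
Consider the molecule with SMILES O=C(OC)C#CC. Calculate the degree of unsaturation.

3

Degree of unsaturation = (number of rings) + (number of π bonds).
Ring closures in the SMILES: 0.
π bonds: 1 double bond (each 1 DoU), 1 triple bond (each 2 DoU) → 3 DoU from unsaturation.
Total DoU = 0 + 3 = 3.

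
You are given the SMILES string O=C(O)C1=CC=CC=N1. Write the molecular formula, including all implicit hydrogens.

C6H5NO2

Walk through each heavy atom and fill implicit hydrogens from standard valence (C 4, N 3, O 2, S 2, halogen 1):
  atom 1: O, bond orders sum to 2 (valence 2) → 0 H
  atom 2: C, bond orders sum to 4 (valence 4) → 0 H
  atom 3: O, bond orders sum to 1 (valence 2) → 1 H
  atom 4: C, bond orders sum to 4 (valence 4) → 0 H
  atom 5: C, bond orders sum to 3 (valence 4) → 1 H
  atom 6: C, bond orders sum to 3 (valence 4) → 1 H
  atom 7: C, bond orders sum to 3 (valence 4) → 1 H
  atom 8: C, bond orders sum to 3 (valence 4) → 1 H
  atom 9: N, bond orders sum to 3 (valence 3) → 0 H
Totals → C:6, H:5, N:1, O:2.
In Hill order: C6H5NO2.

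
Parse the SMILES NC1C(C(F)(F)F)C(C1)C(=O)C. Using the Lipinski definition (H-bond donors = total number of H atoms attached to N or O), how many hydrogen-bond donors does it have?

Donors: find every N or O and count the H atoms it carries.
  atom 1 (N): bond orders sum to 1 → 2 H
  atom 11 (O): bond orders sum to 2 → 0 H
Lipinski HBD = 2.

2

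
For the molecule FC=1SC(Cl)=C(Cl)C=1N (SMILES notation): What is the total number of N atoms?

1

Scan the SMILES for N atoms (remember two-letter symbols like Cl and Br are single atoms).
Nitrogen count: 1.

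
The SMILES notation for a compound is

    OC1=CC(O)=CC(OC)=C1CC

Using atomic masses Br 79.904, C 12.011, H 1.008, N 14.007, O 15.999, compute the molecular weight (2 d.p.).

First, the molecular formula is C9H12O3 (counting implicit H from valence).
  C: 9 × 12.011 = 108.099
  H: 12 × 1.008 = 12.096
  O: 3 × 15.999 = 47.997
Sum: 9×12.011 + 12×1.008 + 3×15.999 = 168.192 → 168.19 g/mol.

168.19 g/mol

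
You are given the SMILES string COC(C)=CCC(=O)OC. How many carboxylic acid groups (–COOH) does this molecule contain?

0

Scan the SMILES for the carboxylic acid motif — none present.
Groups that are present: 1 alkene, 1 ester, 1 ether.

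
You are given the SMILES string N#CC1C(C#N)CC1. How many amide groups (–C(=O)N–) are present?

0

Scan the SMILES for the amide motif — none present.
Groups that are present: 2 nitrile.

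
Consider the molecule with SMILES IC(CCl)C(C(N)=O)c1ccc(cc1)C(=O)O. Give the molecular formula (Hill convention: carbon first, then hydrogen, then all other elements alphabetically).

C11H11ClINO3

Walk through each heavy atom and fill implicit hydrogens from standard valence (C 4, N 3, O 2, S 2, halogen 1); for lowercase aromatic atoms, an aromatic c carries 1 H when it has two neighbours and 0 H with three, and aromatic n carries 0 H:
  atom 1: I (halogen, monovalent) → 0 H
  atom 2: C, bond orders sum to 3 (valence 4) → 1 H
  atom 3: C, bond orders sum to 2 (valence 4) → 2 H
  atom 4: Cl (halogen, monovalent) → 0 H
  atom 5: C, bond orders sum to 3 (valence 4) → 1 H
  atom 6: C, bond orders sum to 4 (valence 4) → 0 H
  atom 7: N, bond orders sum to 1 (valence 3) → 2 H
  atom 8: O, bond orders sum to 2 (valence 2) → 0 H
  atom 9: aromatic c, 3 neighbours → 0 H
  atom 10: aromatic c, 2 neighbours → 1 H
  atom 11: aromatic c, 2 neighbours → 1 H
  atom 12: aromatic c, 3 neighbours → 0 H
  atom 13: aromatic c, 2 neighbours → 1 H
  atom 14: aromatic c, 2 neighbours → 1 H
  atom 15: C, bond orders sum to 4 (valence 4) → 0 H
  atom 16: O, bond orders sum to 2 (valence 2) → 0 H
  atom 17: O, bond orders sum to 1 (valence 2) → 1 H
Totals → C:11, H:11, Cl:1, I:1, N:1, O:3.
In Hill order: C11H11ClINO3.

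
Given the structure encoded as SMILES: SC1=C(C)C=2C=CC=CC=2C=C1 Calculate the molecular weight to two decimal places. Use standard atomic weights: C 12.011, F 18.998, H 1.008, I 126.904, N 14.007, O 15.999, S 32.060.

First, the molecular formula is C11H10S (counting implicit H from valence).
  C: 11 × 12.011 = 132.121
  H: 10 × 1.008 = 10.080
  S: 1 × 32.060 = 32.060
Sum: 11×12.011 + 10×1.008 + 1×32.060 = 174.261 → 174.26 g/mol.

174.26 g/mol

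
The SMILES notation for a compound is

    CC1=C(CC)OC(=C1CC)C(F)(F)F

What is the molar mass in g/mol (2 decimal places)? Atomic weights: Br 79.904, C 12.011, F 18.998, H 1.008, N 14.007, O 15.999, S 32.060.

First, the molecular formula is C10H13F3O (counting implicit H from valence).
  C: 10 × 12.011 = 120.110
  F: 3 × 18.998 = 56.994
  H: 13 × 1.008 = 13.104
  O: 1 × 15.999 = 15.999
Sum: 10×12.011 + 3×18.998 + 13×1.008 + 1×15.999 = 206.207 → 206.21 g/mol.

206.21 g/mol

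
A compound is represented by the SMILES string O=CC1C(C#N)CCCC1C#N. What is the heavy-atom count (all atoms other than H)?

Every atom symbol written in the SMILES (organic subset) is one heavy atom; implicit H are not written.
Heavy atoms by element → C:9, N:2, O:1.
Total: 12.

12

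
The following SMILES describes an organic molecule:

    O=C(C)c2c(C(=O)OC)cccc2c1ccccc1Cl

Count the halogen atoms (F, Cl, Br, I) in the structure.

1

Halogen atoms appear at heavy-atom position 20 (1×Cl).
Other groups present: 1 ester, 1 ketone.
Halogen count: 1.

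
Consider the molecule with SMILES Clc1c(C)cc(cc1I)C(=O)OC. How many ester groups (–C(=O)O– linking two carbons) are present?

1

The ester motif appears at heavy-atom position 10 in the SMILES.
Ester count: 1.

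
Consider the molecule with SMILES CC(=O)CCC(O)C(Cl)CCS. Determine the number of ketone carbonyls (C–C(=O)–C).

The ketone motif appears at heavy-atom position 2 in the SMILES.
Other groups present: 1 hydroxyl, 1 thiol.
Ketone count: 1.

1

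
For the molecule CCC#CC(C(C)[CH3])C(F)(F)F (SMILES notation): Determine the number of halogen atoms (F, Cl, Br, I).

Halogen atoms appear at heavy-atom positions 10, 11, 12 (3×F).
Other groups present: 1 alkyne.
Halogen count: 3.

3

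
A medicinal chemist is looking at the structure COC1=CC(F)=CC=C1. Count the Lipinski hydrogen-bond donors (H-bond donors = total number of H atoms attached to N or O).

Donors: find every N or O and count the H atoms it carries.
  atom 2 (O): bond orders sum to 2 → 0 H
Lipinski HBD = 0.

0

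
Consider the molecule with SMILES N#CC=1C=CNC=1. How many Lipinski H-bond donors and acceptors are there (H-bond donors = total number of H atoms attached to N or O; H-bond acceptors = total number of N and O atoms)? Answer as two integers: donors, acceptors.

Donors: find every N or O and count the H atoms it carries.
  atom 1 (N): bond orders sum to 3 → 0 H
  atom 6 (N): bond orders sum to 2 → 1 H
Lipinski HBD = 1.
Acceptors: N atoms = 2, O atoms = 0 → HBA = 2.

1, 2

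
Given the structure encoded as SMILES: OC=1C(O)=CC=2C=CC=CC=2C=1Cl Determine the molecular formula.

C10H7ClO2

Walk through each heavy atom and fill implicit hydrogens from standard valence (C 4, N 3, O 2, S 2, halogen 1):
  atom 1: O, bond orders sum to 1 (valence 2) → 1 H
  atom 2: C, bond orders sum to 4 (valence 4) → 0 H
  atom 3: C, bond orders sum to 4 (valence 4) → 0 H
  atom 4: O, bond orders sum to 1 (valence 2) → 1 H
  atom 5: C, bond orders sum to 3 (valence 4) → 1 H
  atom 6: C, bond orders sum to 4 (valence 4) → 0 H
  atom 7: C, bond orders sum to 3 (valence 4) → 1 H
  atom 8: C, bond orders sum to 3 (valence 4) → 1 H
  atom 9: C, bond orders sum to 3 (valence 4) → 1 H
  atom 10: C, bond orders sum to 3 (valence 4) → 1 H
  atom 11: C, bond orders sum to 4 (valence 4) → 0 H
  atom 12: C, bond orders sum to 4 (valence 4) → 0 H
  atom 13: Cl (halogen, monovalent) → 0 H
Totals → C:10, H:7, Cl:1, O:2.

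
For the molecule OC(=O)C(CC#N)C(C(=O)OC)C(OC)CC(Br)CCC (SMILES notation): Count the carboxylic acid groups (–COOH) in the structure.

The carboxylic acid motif appears at heavy-atom position 2 in the SMILES.
Other groups present: 1 ester, 1 ether, 1 nitrile.
Carboxylic acid count: 1.

1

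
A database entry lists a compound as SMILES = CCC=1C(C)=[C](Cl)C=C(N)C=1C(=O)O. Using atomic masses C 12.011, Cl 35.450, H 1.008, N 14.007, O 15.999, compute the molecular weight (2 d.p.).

213.66 g/mol

First, the molecular formula is C10H12ClNO2 (counting implicit H from valence).
  C: 10 × 12.011 = 120.110
  Cl: 1 × 35.450 = 35.450
  H: 12 × 1.008 = 12.096
  N: 1 × 14.007 = 14.007
  O: 2 × 15.999 = 31.998
Sum: 10×12.011 + 1×35.450 + 12×1.008 + 1×14.007 + 2×15.999 = 213.661 → 213.66 g/mol.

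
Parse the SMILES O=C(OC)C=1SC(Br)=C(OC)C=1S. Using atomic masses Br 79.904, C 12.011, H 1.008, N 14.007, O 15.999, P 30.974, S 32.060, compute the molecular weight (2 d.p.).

283.15 g/mol

First, the molecular formula is C7H7BrO3S2 (counting implicit H from valence).
  Br: 1 × 79.904 = 79.904
  C: 7 × 12.011 = 84.077
  H: 7 × 1.008 = 7.056
  O: 3 × 15.999 = 47.997
  S: 2 × 32.060 = 64.120
Sum: 1×79.904 + 7×12.011 + 7×1.008 + 3×15.999 + 2×32.060 = 283.154 → 283.15 g/mol.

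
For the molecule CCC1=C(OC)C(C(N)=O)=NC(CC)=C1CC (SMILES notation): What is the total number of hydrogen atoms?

20

Walk through each heavy atom and fill implicit hydrogens from standard valence (C 4, N 3, O 2, S 2, halogen 1):
  atom 1: C, bond orders sum to 1 (valence 4) → 3 H
  atom 2: C, bond orders sum to 2 (valence 4) → 2 H
  atom 3: C, bond orders sum to 4 (valence 4) → 0 H
  atom 4: C, bond orders sum to 4 (valence 4) → 0 H
  atom 5: O, bond orders sum to 2 (valence 2) → 0 H
  atom 6: C, bond orders sum to 1 (valence 4) → 3 H
  atom 7: C, bond orders sum to 4 (valence 4) → 0 H
  atom 8: C, bond orders sum to 4 (valence 4) → 0 H
  atom 9: N, bond orders sum to 1 (valence 3) → 2 H
  atom 10: O, bond orders sum to 2 (valence 2) → 0 H
  atom 11: N, bond orders sum to 3 (valence 3) → 0 H
  atom 12: C, bond orders sum to 4 (valence 4) → 0 H
  atom 13: C, bond orders sum to 2 (valence 4) → 2 H
  atom 14: C, bond orders sum to 1 (valence 4) → 3 H
  atom 15: C, bond orders sum to 4 (valence 4) → 0 H
  atom 16: C, bond orders sum to 2 (valence 4) → 2 H
  atom 17: C, bond orders sum to 1 (valence 4) → 3 H
Total hydrogens: 20.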